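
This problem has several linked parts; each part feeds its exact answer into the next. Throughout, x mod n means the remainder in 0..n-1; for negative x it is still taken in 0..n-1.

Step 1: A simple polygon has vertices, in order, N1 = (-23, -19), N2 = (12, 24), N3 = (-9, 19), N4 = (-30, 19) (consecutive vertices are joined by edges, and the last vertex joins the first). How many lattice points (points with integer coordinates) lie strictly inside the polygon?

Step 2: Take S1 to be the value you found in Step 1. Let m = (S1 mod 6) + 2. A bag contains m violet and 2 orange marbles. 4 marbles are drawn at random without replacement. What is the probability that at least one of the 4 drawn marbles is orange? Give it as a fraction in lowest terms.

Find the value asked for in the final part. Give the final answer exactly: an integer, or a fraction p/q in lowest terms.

14/15

Step 1: cross terms: (-23*24 - 12*-19)=-324, (12*19 - -9*24)=444, (-9*19 - -30*19)=399, (-30*-19 - -23*19)=1007; twice the area = |1526| = 1526; area = 763; boundary points = 1 + 1 + 21 + 1 = 24; strictly interior points = area - boundary/2 + 1 = 752; answer 752
Step 2: S1 = 752; m = 4; total draws C(6,4) = 15; complement C(4,4) = 1; favorable 15 - 1 = 14; P = 14/15; answer 14/15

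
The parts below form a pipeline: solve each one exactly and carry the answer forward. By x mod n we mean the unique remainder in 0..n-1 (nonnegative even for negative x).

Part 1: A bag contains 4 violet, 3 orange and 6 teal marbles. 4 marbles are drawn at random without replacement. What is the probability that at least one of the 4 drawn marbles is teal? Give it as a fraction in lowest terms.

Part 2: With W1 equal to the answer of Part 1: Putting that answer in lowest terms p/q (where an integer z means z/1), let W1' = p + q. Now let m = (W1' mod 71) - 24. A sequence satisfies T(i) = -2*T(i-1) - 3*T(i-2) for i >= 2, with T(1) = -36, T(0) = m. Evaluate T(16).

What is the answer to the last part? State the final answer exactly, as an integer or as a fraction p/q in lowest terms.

-262710

Part 1: total draws C(13,4) = 715; complement C(7,4) = 35; favorable 715 - 35 = 680; P = 136/143; answer 136/143
Part 2: W1 = 136/143; threaded value p + q = 279; m = 42; T(2) = -2*(-36) - 3*(42) = -54; iterating: T(2)=-54, T(3)=216, T(4)=-270, T(5)=-108, T(6)=1026, T(7)=-1728, T(8)=378, T(9)=4428, T(10)=-9990, T(11)=6696, T(12)=16578, T(13)=-53244, T(14)=56754, T(15)=46224, T(16)=-262710; answer -262710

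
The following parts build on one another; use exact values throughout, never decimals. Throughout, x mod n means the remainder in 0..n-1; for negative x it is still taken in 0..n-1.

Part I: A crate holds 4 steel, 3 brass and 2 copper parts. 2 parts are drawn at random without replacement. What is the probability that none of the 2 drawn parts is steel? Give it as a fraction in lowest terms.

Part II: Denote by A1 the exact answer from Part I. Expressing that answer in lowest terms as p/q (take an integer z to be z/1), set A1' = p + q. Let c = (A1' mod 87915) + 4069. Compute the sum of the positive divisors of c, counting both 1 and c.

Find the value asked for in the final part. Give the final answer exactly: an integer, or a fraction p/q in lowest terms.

Part I: total draws C(9,2) = 36; favorable C(5,2) = 10; P = 5/18; answer 5/18
Part II: A1 = 5/18; threaded value p + q = 23; c = 4092; 4092 = 2^2 * 3 * 11 * 31; sigma = (1 + 2 + 4) * (1 + 3) * (1 + 11) * (1 + 31) = 7 * 4 * 12 * 32 = 10752; answer 10752

10752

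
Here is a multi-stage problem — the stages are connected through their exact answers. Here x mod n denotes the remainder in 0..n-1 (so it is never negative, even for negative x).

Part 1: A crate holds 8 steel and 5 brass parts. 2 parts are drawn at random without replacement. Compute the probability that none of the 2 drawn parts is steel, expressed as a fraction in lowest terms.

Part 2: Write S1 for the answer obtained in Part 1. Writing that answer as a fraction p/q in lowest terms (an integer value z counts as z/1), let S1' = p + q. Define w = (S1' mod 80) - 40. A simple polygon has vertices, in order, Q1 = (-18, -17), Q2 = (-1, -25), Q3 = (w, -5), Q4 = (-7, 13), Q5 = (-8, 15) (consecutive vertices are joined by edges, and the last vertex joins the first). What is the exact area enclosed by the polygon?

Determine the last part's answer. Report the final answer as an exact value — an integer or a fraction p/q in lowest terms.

480

Part 1: total draws C(13,2) = 78; favorable C(5,2) = 10; P = 5/39; answer 5/39
Part 2: S1 = 5/39; threaded value p + q = 44; w = 4; cross terms: (-18*-25 - -1*-17)=433, (-1*-5 - 4*-25)=105, (4*13 - -7*-5)=17, (-7*15 - -8*13)=-1, (-8*-17 - -18*15)=406; twice the area = |960| = 960; area = 480; answer 480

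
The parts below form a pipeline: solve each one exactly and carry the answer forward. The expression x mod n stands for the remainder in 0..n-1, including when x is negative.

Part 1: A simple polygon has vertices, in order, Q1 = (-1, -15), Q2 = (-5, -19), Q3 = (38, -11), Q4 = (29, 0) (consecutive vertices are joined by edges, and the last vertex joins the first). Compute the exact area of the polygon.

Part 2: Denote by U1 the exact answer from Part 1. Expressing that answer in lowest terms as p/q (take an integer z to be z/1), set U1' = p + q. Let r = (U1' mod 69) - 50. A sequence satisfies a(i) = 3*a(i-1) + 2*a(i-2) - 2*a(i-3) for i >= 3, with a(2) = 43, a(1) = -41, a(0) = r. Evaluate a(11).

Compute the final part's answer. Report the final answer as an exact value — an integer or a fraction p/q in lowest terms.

1358881

Part 1: cross terms: (-1*-19 - -5*-15)=-56, (-5*-11 - 38*-19)=777, (38*0 - 29*-11)=319, (29*-15 - -1*0)=-435; twice the area = |605| = 605; area = 605/2; answer 605/2
Part 2: U1 = 605/2; threaded value p + q = 607; r = 5; a(3) = 3*(43) + 2*(-41) - 2*(5) = 37; iterating: a(3)=37, a(4)=279, a(5)=825, a(6)=2959, a(7)=9969, a(8)=34175, a(9)=116545, a(10)=398047, a(11)=1358881; answer 1358881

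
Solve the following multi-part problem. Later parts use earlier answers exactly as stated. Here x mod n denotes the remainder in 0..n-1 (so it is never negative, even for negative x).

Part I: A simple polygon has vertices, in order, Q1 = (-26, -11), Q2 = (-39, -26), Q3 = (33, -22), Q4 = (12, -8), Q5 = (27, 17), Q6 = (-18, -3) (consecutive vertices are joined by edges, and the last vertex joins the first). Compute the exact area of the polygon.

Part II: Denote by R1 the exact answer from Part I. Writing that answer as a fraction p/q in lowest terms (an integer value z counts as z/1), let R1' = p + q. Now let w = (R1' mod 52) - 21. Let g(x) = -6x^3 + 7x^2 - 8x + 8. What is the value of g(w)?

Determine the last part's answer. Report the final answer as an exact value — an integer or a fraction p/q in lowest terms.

Part I: cross terms: (-26*-26 - -39*-11)=247, (-39*-22 - 33*-26)=1716, (33*-8 - 12*-22)=0, (12*17 - 27*-8)=420, (27*-3 - -18*17)=225, (-18*-11 - -26*-3)=120; twice the area = |2728| = 2728; area = 1364; answer 1364
Part II: R1 = 1364; threaded value p + q = 1365; w = -8; -6*(-8)^3 + 7*(-8)^2 - 8*(-8)^1 + 8 = (3072) + (448) + (64) + (8) = 3592; answer 3592

3592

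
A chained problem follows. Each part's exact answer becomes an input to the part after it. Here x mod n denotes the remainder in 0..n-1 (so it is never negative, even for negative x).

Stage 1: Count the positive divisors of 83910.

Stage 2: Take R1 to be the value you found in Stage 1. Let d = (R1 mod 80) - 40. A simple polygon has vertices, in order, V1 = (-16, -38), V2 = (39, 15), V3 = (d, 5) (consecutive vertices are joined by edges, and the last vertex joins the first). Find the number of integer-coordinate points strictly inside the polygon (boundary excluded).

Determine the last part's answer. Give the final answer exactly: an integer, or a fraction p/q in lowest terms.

Stage 1: 83910 = 2 * 3 * 5 * 2797; number of divisors = (1+1) * (1+1) * (1+1) * (1+1) = 16; answer 16
Stage 2: R1 = 16; d = -24; cross terms: (-16*15 - 39*-38)=1242, (39*5 - -24*15)=555, (-24*-38 - -16*5)=992; twice the area = |2789| = 2789; area = 2789/2; boundary points = 1 + 1 + 1 = 3; strictly interior points = area - boundary/2 + 1 = 1394; answer 1394

1394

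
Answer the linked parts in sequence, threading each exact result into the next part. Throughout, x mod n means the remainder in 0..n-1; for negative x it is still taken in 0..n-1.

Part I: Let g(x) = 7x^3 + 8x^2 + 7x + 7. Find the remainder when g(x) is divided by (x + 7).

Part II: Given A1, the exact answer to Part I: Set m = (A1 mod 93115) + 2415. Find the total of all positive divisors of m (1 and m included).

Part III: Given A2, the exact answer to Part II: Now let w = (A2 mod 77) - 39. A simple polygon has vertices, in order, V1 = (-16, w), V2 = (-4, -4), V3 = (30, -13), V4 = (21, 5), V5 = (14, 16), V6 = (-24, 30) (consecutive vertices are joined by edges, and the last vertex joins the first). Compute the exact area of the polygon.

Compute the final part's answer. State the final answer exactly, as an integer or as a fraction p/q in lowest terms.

2949/2

Part I: remainder = value at the root: 7*(-7)^3 + 8*(-7)^2 + 7*(-7)^1 + 7 = (-2401) + (392) + (-49) + (7) = -2051; answer -2051
Part II: A1 = -2051; m = 93479; 93479 is prime, so its only divisors are 1 and 93479; sigma = 1 + 93479 = 93480; answer 93480
Part III: A2 = 93480; w = -37; cross terms: (-16*-4 - -4*-37)=-84, (-4*-13 - 30*-4)=172, (30*5 - 21*-13)=423, (21*16 - 14*5)=266, (14*30 - -24*16)=804, (-24*-37 - -16*30)=1368; twice the area = |2949| = 2949; area = 2949/2; answer 2949/2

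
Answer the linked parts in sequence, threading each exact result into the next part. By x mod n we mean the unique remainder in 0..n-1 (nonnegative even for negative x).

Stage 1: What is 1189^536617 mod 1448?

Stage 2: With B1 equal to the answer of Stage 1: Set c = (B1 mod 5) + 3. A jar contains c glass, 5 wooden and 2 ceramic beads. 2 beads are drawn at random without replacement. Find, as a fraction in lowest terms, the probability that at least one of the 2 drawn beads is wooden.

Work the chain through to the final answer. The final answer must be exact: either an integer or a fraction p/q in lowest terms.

7/9

Stage 1: squarings mod 1448: 1189^1=1189, 1189^2=473, 1189^4=737, 1189^8=169, 1189^16=1049, 1189^32=1369, 1189^64=449, 1189^128=329, 1189^256=1089, 1189^512=9, 1189^1024=81, 1189^2048=769, 1189^4096=577, 1189^8192=1337, 1189^16384=737, 1189^32768=169, 1189^65536=1049, 1189^131072=1369, 1189^262144=449, 1189^524288=329; 1189^536617 = 1189^1 * 1189^8 * 1189^32 * 1189^4096 * 1189^8192 * 1189^524288 = 285 (mod 1448); answer 285
Stage 2: B1 = 285; c = 3; total draws C(10,2) = 45; complement C(5,2) = 10; favorable 45 - 10 = 35; P = 7/9; answer 7/9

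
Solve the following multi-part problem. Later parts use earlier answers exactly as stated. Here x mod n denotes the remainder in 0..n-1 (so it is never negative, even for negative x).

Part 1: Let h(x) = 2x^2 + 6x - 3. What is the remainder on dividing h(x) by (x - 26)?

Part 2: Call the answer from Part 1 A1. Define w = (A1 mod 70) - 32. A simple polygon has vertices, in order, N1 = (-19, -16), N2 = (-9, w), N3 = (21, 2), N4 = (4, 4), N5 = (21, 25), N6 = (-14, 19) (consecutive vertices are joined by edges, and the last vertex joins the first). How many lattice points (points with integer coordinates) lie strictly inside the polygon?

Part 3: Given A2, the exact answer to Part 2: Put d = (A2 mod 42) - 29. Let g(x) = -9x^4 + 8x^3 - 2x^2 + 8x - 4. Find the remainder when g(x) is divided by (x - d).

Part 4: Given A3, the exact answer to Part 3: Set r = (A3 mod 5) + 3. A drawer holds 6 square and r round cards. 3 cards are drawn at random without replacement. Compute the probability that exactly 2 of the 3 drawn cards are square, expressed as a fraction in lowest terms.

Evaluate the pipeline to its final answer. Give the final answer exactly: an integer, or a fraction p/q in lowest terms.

Part 1: remainder = value at the root: 2*(26)^2 + 6*(26)^1 - 3 = (1352) + (156) + (-3) = 1505; answer 1505
Part 2: A1 = 1505; w = 3; cross terms: (-19*3 - -9*-16)=-201, (-9*2 - 21*3)=-81, (21*4 - 4*2)=76, (4*25 - 21*4)=16, (21*19 - -14*25)=749, (-14*-16 - -19*19)=585; twice the area = |1144| = 1144; area = 572; boundary points = 1 + 1 + 1 + 1 + 1 + 5 = 10; strictly interior points = area - boundary/2 + 1 = 568; answer 568
Part 3: A2 = 568; d = -7; remainder = value at the root: -9*(-7)^4 + 8*(-7)^3 - 2*(-7)^2 + 8*(-7)^1 - 4 = (-21609) + (-2744) + (-98) + (-56) + (-4) = -24511; answer -24511
Part 4: A3 = -24511; r = 7; total draws C(13,3) = 286; favorable C(6,2)*C(7,1) = 105; P = 105/286; answer 105/286

105/286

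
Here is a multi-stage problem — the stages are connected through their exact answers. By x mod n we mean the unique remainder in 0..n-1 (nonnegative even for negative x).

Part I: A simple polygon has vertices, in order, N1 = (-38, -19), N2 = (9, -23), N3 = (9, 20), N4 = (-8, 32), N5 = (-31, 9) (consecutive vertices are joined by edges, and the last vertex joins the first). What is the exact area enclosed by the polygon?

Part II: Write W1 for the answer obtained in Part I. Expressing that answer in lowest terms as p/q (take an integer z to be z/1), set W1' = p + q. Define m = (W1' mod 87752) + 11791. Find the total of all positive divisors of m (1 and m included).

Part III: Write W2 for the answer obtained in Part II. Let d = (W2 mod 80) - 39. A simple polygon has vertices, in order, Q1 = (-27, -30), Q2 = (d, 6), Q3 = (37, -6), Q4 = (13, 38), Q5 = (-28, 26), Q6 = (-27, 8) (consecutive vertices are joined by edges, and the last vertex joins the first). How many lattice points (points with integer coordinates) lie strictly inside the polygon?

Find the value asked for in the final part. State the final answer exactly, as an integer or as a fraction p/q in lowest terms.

Part I: cross terms: (-38*-23 - 9*-19)=1045, (9*20 - 9*-23)=387, (9*32 - -8*20)=448, (-8*9 - -31*32)=920, (-31*-19 - -38*9)=931; twice the area = |3731| = 3731; area = 3731/2; answer 3731/2
Part II: W1 = 3731/2; threaded value p + q = 3733; m = 15524; 15524 = 2^2 * 3881; sigma = (1 + 2 + 4) * (1 + 3881) = 7 * 3882 = 27174; answer 27174
Part III: W2 = 27174; d = 15; cross terms: (-27*6 - 15*-30)=288, (15*-6 - 37*6)=-312, (37*38 - 13*-6)=1484, (13*26 - -28*38)=1402, (-28*8 - -27*26)=478, (-27*-30 - -27*8)=1026; twice the area = |4366| = 4366; area = 2183; boundary points = 6 + 2 + 4 + 1 + 1 + 38 = 52; strictly interior points = area - boundary/2 + 1 = 2158; answer 2158

2158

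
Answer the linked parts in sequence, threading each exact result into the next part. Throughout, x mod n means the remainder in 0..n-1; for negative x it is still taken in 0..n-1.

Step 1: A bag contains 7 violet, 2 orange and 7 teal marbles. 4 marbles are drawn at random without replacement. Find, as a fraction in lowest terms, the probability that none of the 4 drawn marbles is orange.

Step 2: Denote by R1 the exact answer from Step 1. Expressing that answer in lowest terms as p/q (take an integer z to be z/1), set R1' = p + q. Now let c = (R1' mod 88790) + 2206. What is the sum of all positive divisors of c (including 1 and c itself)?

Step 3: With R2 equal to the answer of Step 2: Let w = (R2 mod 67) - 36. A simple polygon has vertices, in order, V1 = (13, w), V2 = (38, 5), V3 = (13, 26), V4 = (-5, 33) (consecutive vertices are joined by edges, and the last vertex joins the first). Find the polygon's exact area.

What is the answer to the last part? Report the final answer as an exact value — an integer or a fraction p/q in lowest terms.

Step 1: total draws C(16,4) = 1820; favorable C(14,4) = 1001; P = 11/20; answer 11/20
Step 2: R1 = 11/20; threaded value p + q = 31; c = 2237; 2237 is prime, so its only divisors are 1 and 2237; sigma = 1 + 2237 = 2238; answer 2238
Step 3: R2 = 2238; w = -9; cross terms: (13*5 - 38*-9)=407, (38*26 - 13*5)=923, (13*33 - -5*26)=559, (-5*-9 - 13*33)=-384; twice the area = |1505| = 1505; area = 1505/2; answer 1505/2

1505/2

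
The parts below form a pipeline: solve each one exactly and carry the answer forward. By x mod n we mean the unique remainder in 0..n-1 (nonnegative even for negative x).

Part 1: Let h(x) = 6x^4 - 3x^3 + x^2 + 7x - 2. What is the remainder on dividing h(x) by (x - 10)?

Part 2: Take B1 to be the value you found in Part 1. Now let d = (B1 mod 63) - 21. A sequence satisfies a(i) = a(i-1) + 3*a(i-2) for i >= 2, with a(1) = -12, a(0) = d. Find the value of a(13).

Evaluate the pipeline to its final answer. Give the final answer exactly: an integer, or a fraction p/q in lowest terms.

-59628

Part 1: remainder = value at the root: 6*(10)^4 - 3*(10)^3 + 1*(10)^2 + 7*(10)^1 - 2 = (60000) + (-3000) + (100) + (70) + (-2) = 57168; answer 57168
Part 2: B1 = 57168; d = 6; a(2) = 1*(-12) + 3*(6) = 6; iterating: a(2)=6, a(3)=-30, a(4)=-12, a(5)=-102, a(6)=-138, a(7)=-444, a(8)=-858, a(9)=-2190, a(10)=-4764, a(11)=-11334, a(12)=-25626, a(13)=-59628; answer -59628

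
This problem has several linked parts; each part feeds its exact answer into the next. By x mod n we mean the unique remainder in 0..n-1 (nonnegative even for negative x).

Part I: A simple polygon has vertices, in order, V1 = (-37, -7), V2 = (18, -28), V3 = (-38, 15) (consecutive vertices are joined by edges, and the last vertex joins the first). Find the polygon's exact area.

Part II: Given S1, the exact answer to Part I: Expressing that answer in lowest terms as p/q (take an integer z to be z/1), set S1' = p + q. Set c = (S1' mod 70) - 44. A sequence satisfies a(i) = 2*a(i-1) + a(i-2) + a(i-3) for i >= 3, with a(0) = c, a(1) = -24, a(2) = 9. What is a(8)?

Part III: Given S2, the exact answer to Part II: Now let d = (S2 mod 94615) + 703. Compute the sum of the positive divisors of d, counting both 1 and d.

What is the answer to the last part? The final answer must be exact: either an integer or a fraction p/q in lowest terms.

170310

Part I: cross terms: (-37*-28 - 18*-7)=1162, (18*15 - -38*-28)=-794, (-38*-7 - -37*15)=821; twice the area = |1189| = 1189; area = 1189/2; answer 1189/2
Part II: S1 = 1189/2; threaded value p + q = 1191; c = -43; a(3) = 2*(9) + 1*(-24) + 1*(-43) = -49; iterating: a(3)=-49, a(4)=-113, a(5)=-266, a(6)=-694, a(7)=-1767, a(8)=-4494; answer -4494
Part III: S2 = -4494; d = 90824; 90824 = 2^3 * 11353; sigma = (1 + 2 + 4 + 8) * (1 + 11353) = 15 * 11354 = 170310; answer 170310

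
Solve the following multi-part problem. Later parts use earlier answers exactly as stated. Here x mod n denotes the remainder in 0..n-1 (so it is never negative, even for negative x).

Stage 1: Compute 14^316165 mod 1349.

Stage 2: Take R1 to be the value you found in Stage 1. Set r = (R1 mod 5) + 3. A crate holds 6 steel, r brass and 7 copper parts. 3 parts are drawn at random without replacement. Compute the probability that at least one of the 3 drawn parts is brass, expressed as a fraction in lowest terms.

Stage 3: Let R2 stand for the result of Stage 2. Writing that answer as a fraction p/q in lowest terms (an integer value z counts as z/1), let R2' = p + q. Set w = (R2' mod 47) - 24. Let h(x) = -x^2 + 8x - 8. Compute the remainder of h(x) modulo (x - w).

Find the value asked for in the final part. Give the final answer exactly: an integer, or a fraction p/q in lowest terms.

Stage 1: squarings mod 1349: 14^1=14, 14^2=196, 14^4=644, 14^8=593, 14^16=909, 14^32=693, 14^64=5, 14^128=25, 14^256=625, 14^512=764, 14^1024=928, 14^2048=522, 14^4096=1335, 14^8192=196, 14^16384=644, 14^32768=593, 14^65536=909, 14^131072=693, 14^262144=5; 14^316165 = 14^1 * 14^4 * 14^256 * 14^512 * 14^4096 * 14^16384 * 14^32768 * 14^262144 = 496 (mod 1349); answer 496
Stage 2: R1 = 496; r = 4; total draws C(17,3) = 680; complement C(13,3) = 286; favorable 680 - 286 = 394; P = 197/340; answer 197/340
Stage 3: R2 = 197/340; threaded value p + q = 537; w = -4; remainder = value at the root: -1*(-4)^2 + 8*(-4)^1 - 8 = (-16) + (-32) + (-8) = -56; answer -56

-56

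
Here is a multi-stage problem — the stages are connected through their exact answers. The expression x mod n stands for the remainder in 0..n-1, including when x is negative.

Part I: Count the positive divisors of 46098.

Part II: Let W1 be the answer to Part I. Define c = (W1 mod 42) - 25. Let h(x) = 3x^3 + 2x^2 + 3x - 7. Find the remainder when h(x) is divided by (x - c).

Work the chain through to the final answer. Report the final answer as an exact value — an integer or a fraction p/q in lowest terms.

-11

Part I: 46098 = 2 * 3^2 * 13 * 197; number of divisors = (1+1) * (2+1) * (1+1) * (1+1) = 24; answer 24
Part II: W1 = 24; c = -1; remainder = value at the root: 3*(-1)^3 + 2*(-1)^2 + 3*(-1)^1 - 7 = (-3) + (2) + (-3) + (-7) = -11; answer -11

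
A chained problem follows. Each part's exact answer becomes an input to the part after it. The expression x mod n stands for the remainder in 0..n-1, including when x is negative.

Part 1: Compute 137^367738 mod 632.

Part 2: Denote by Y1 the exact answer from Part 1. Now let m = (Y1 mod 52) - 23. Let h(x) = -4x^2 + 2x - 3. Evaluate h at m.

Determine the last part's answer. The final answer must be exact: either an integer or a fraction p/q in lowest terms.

-759

Part 1: squarings mod 632: 137^1=137, 137^2=441, 137^4=457, 137^8=289, 137^16=97, 137^32=561, 137^64=617, 137^128=225, 137^256=65, 137^512=433, 137^1024=417, 137^2048=89, 137^4096=337, 137^8192=441, 137^16384=457, 137^32768=289, 137^65536=97, 137^131072=561, 137^262144=617; 137^367738 = 137^2 * 137^8 * 137^16 * 137^32 * 137^64 * 137^1024 * 137^2048 * 137^4096 * 137^32768 * 137^65536 * 137^262144 = 89 (mod 632); answer 89
Part 2: Y1 = 89; m = 14; -4*(14)^2 + 2*(14)^1 - 3 = (-784) + (28) + (-3) = -759; answer -759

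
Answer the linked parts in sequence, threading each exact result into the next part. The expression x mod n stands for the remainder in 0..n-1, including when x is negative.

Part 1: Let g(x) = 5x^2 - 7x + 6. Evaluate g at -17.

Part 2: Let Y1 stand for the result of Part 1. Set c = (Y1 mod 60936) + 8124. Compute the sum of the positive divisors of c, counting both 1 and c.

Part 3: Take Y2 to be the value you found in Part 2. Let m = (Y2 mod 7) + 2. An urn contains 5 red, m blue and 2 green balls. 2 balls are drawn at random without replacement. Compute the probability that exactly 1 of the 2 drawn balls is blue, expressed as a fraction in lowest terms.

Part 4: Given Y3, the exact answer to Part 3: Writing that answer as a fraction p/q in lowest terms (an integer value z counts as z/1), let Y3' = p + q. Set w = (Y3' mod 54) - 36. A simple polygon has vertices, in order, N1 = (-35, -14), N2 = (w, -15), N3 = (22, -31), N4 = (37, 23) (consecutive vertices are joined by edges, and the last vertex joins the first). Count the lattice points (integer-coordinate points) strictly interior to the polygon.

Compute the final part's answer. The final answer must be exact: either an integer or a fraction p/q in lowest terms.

1531

Part 1: 5*(-17)^2 - 7*(-17)^1 + 6 = (1445) + (119) + (6) = 1570; answer 1570
Part 2: Y1 = 1570; c = 9694; 9694 = 2 * 37 * 131; sigma = (1 + 2) * (1 + 37) * (1 + 131) = 3 * 38 * 132 = 15048; answer 15048
Part 3: Y2 = 15048; m = 7; total draws C(14,2) = 91; favorable C(7,1)*C(7,1) = 49; P = 7/13; answer 7/13
Part 4: Y3 = 7/13; threaded value p + q = 20; w = -16; cross terms: (-35*-15 - -16*-14)=301, (-16*-31 - 22*-15)=826, (22*23 - 37*-31)=1653, (37*-14 - -35*23)=287; twice the area = |3067| = 3067; area = 3067/2; boundary points = 1 + 2 + 3 + 1 = 7; strictly interior points = area - boundary/2 + 1 = 1531; answer 1531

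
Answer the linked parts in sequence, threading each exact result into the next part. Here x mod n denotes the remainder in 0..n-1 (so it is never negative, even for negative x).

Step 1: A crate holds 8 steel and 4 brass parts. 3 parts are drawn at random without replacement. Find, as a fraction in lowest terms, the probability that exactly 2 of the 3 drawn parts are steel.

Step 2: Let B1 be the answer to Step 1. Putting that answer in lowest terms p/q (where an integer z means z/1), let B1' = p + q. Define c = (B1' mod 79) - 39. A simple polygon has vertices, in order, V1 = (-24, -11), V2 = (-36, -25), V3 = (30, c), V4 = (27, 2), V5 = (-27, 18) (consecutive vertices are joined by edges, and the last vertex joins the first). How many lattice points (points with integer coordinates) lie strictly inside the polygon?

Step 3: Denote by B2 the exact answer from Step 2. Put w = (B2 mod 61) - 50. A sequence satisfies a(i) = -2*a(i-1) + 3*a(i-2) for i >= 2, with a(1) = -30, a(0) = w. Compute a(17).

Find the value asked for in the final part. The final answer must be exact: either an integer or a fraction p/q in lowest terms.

-807126030

Step 1: total draws C(12,3) = 220; favorable C(8,2)*C(4,1) = 112; P = 28/55; answer 28/55
Step 2: B1 = 28/55; threaded value p + q = 83; c = -35; cross terms: (-24*-25 - -36*-11)=204, (-36*-35 - 30*-25)=2010, (30*2 - 27*-35)=1005, (27*18 - -27*2)=540, (-27*-11 - -24*18)=729; twice the area = |4488| = 4488; area = 2244; boundary points = 2 + 2 + 1 + 2 + 1 = 8; strictly interior points = area - boundary/2 + 1 = 2241; answer 2241
Step 3: B2 = 2241; w = -5; a(2) = -2*(-30) + 3*(-5) = 45; iterating: a(2)=45, a(3)=-180, a(4)=495, a(5)=-1530, a(6)=4545, a(7)=-13680, a(8)=40995, a(9)=-123030, a(10)=369045, a(11)=-1107180, a(12)=3321495, a(13)=-9964530, a(14)=29893545, a(15)=-89680680, a(16)=269041995, a(17)=-807126030; answer -807126030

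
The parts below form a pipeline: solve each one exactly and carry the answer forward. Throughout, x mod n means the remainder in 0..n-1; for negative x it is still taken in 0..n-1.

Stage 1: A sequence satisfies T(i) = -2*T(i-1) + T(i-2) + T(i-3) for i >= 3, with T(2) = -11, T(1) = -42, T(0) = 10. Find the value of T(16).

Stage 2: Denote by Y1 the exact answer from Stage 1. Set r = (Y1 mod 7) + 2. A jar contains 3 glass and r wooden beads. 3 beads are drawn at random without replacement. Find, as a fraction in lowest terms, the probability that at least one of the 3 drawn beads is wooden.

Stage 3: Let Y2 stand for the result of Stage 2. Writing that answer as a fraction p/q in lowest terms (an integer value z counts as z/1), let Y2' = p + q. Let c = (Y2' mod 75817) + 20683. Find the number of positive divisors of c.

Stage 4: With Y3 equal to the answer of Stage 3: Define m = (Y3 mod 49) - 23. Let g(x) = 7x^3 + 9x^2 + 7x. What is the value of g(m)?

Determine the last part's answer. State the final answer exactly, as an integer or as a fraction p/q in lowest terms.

23

Stage 1: T(3) = -2*(-11) + 1*(-42) + 1*(10) = -10; iterating: T(3)=-10, T(4)=-33, T(5)=45, T(6)=-133, T(7)=278, T(8)=-644, T(9)=1433, T(10)=-3232, T(11)=7253, T(12)=-16305, T(13)=36631, T(14)=-82314, T(15)=184954, T(16)=-415591; answer -415591
Stage 2: Y1 = -415591; r = 8; total draws C(11,3) = 165; complement C(3,3) = 1; favorable 165 - 1 = 164; P = 164/165; answer 164/165
Stage 3: Y2 = 164/165; threaded value p + q = 329; c = 21012; 21012 = 2^2 * 3 * 17 * 103; number of divisors = (2+1) * (1+1) * (1+1) * (1+1) = 24; answer 24
Stage 4: Y3 = 24; m = 1; 7*(1)^3 + 9*(1)^2 + 7*(1)^1 = (7) + (9) + (7) = 23; answer 23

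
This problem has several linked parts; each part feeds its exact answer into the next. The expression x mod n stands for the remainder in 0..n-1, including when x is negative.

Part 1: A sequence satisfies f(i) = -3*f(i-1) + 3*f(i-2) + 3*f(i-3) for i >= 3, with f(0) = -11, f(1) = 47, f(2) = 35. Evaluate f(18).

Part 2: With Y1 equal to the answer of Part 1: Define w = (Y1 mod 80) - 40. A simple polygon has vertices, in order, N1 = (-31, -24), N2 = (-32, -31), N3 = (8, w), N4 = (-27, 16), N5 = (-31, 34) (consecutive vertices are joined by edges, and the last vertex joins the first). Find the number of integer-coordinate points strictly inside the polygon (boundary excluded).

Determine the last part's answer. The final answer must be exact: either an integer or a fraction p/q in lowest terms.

990

Part 1: f(3) = -3*(35) + 3*(47) + 3*(-11) = 3; iterating: f(3)=3, f(4)=237, f(5)=-597, f(6)=2511, f(7)=-8613, f(8)=31581, f(9)=-113049, f(10)=408051, f(11)=-1468557, f(12)=5290677, f(13)=-19053549, f(14)=68627007, f(15)=-247169637, f(16)=890229285, f(17)=-3206315745, f(18)=11548126179; answer 11548126179
Part 2: Y1 = 11548126179; w = -21; cross terms: (-31*-31 - -32*-24)=193, (-32*-21 - 8*-31)=920, (8*16 - -27*-21)=-439, (-27*34 - -31*16)=-422, (-31*-24 - -31*34)=1798; twice the area = |2050| = 2050; area = 1025; boundary points = 1 + 10 + 1 + 2 + 58 = 72; strictly interior points = area - boundary/2 + 1 = 990; answer 990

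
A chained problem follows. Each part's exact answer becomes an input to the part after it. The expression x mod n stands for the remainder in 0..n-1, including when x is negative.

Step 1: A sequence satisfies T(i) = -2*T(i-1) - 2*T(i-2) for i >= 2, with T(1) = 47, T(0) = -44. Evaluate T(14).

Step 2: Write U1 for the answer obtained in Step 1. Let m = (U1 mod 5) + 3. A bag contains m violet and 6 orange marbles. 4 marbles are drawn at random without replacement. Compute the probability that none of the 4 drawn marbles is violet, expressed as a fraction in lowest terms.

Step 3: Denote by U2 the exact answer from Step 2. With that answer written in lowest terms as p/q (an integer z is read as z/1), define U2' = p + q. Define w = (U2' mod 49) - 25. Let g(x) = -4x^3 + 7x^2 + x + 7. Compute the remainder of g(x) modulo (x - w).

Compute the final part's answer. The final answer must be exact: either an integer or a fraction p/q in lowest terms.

-44935

Step 1: T(2) = -2*(47) - 2*(-44) = -6; iterating: T(2)=-6, T(3)=-82, T(4)=176, T(5)=-188, T(6)=24, T(7)=328, T(8)=-704, T(9)=752, T(10)=-96, T(11)=-1312, T(12)=2816, T(13)=-3008, T(14)=384; answer 384
Step 2: U1 = 384; m = 7; total draws C(13,4) = 715; favorable C(6,4) = 15; P = 3/143; answer 3/143
Step 3: U2 = 3/143; threaded value p + q = 146; w = 23; remainder = value at the root: -4*(23)^3 + 7*(23)^2 + 1*(23)^1 + 7 = (-48668) + (3703) + (23) + (7) = -44935; answer -44935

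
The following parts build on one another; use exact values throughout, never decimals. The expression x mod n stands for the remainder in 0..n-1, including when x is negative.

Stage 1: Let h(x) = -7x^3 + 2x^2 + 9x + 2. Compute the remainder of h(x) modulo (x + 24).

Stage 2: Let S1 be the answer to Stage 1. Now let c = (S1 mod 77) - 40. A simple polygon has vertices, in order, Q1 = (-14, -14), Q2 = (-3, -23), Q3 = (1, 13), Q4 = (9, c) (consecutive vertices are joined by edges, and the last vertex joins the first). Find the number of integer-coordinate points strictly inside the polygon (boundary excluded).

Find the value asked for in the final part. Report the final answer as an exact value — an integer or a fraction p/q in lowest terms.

Stage 1: remainder = value at the root: -7*(-24)^3 + 2*(-24)^2 + 9*(-24)^1 + 2 = (96768) + (1152) + (-216) + (2) = 97706; answer 97706
Stage 2: S1 = 97706; c = 30; cross terms: (-14*-23 - -3*-14)=280, (-3*13 - 1*-23)=-16, (1*30 - 9*13)=-87, (9*-14 - -14*30)=294; twice the area = |471| = 471; area = 471/2; boundary points = 1 + 4 + 1 + 1 = 7; strictly interior points = area - boundary/2 + 1 = 233; answer 233

233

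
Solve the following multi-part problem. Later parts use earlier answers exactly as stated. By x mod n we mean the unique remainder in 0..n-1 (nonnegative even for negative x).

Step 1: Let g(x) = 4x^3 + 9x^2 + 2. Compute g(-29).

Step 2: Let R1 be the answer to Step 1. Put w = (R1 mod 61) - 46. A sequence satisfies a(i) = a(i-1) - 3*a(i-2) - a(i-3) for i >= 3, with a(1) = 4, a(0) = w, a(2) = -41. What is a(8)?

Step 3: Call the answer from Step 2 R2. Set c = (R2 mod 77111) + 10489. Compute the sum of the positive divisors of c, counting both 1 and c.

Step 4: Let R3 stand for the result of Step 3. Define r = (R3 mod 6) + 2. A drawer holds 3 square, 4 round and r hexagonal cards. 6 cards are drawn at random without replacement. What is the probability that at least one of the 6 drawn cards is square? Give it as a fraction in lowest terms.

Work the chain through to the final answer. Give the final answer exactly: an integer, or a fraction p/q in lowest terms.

31/33

Step 1: 4*(-29)^3 + 9*(-29)^2 + 2 = (-97556) + (7569) + (2) = -89985; answer -89985
Step 2: R1 = -89985; w = 5; a(3) = 1*(-41) - 3*(4) - 1*(5) = -58; iterating: a(3)=-58, a(4)=61, a(5)=276, a(6)=151, a(7)=-738, a(8)=-1467; answer -1467
Step 3: R2 = -1467; c = 86133; 86133 = 3 * 28711; sigma = (1 + 3) * (1 + 28711) = 4 * 28712 = 114848; answer 114848
Step 4: R3 = 114848; r = 4; total draws C(11,6) = 462; complement C(8,6) = 28; favorable 462 - 28 = 434; P = 31/33; answer 31/33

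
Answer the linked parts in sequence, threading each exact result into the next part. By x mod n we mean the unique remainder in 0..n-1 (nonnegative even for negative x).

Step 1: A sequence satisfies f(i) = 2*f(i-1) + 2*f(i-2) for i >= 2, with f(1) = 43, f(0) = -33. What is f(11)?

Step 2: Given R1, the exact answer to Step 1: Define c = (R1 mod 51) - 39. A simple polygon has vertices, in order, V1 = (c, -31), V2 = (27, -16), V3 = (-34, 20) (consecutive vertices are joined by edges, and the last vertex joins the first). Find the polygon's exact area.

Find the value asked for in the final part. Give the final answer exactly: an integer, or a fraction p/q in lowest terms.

1923/2

Step 1: f(2) = 2*(43) + 2*(-33) = 20; iterating: f(2)=20, f(3)=126, f(4)=292, f(5)=836, f(6)=2256, f(7)=6184, f(8)=16880, f(9)=46128, f(10)=126016, f(11)=344288; answer 344288
Step 2: R1 = 344288; c = -1; cross terms: (-1*-16 - 27*-31)=853, (27*20 - -34*-16)=-4, (-34*-31 - -1*20)=1074; twice the area = |1923| = 1923; area = 1923/2; answer 1923/2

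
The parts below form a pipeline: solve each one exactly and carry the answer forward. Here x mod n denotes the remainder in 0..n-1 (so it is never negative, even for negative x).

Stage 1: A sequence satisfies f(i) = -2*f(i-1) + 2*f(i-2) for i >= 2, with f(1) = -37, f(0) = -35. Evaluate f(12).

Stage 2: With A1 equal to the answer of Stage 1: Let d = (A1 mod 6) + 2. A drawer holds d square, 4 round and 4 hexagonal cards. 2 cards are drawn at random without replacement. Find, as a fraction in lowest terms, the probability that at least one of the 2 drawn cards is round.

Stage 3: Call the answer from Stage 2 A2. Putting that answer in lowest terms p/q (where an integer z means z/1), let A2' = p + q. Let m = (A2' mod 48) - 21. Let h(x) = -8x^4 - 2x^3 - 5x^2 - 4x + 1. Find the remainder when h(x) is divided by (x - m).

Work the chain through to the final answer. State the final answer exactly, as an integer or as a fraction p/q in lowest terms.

Stage 1: f(2) = -2*(-37) + 2*(-35) = 4; iterating: f(2)=4, f(3)=-82, f(4)=172, f(5)=-508, f(6)=1360, f(7)=-3736, f(8)=10192, f(9)=-27856, f(10)=76096, f(11)=-207904, f(12)=568000; answer 568000
Stage 2: A1 = 568000; d = 6; total draws C(14,2) = 91; complement C(10,2) = 45; favorable 91 - 45 = 46; P = 46/91; answer 46/91
Stage 3: A2 = 46/91; threaded value p + q = 137; m = 20; remainder = value at the root: -8*(20)^4 - 2*(20)^3 - 5*(20)^2 - 4*(20)^1 + 1 = (-1280000) + (-16000) + (-2000) + (-80) + (1) = -1298079; answer -1298079

-1298079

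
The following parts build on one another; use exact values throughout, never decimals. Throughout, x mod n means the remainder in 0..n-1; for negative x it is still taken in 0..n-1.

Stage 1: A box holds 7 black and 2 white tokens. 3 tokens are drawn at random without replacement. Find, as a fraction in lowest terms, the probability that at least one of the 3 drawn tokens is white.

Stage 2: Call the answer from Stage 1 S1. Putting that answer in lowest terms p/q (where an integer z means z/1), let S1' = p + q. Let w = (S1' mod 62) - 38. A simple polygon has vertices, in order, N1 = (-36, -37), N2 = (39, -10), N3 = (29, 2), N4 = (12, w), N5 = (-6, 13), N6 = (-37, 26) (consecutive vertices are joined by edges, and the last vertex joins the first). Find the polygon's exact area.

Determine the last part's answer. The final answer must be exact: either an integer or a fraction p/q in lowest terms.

Stage 1: total draws C(9,3) = 84; complement C(7,3) = 35; favorable 84 - 35 = 49; P = 7/12; answer 7/12
Stage 2: S1 = 7/12; threaded value p + q = 19; w = -19; cross terms: (-36*-10 - 39*-37)=1803, (39*2 - 29*-10)=368, (29*-19 - 12*2)=-575, (12*13 - -6*-19)=42, (-6*26 - -37*13)=325, (-37*-37 - -36*26)=2305; twice the area = |4268| = 4268; area = 2134; answer 2134

2134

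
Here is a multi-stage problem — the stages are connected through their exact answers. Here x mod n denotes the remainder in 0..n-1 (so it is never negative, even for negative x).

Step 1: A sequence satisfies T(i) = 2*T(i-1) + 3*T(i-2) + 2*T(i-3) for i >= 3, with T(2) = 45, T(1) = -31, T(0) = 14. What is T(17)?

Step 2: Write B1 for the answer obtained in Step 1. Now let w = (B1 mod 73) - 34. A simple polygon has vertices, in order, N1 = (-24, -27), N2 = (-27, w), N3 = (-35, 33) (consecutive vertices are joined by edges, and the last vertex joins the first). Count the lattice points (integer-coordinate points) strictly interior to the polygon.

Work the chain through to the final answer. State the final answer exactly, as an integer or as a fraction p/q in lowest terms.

Step 1: T(3) = 2*(45) + 3*(-31) + 2*(14) = 25; iterating: T(3)=25, T(4)=123, T(5)=411, T(6)=1241, T(7)=3961, T(8)=12467, T(9)=39299, T(10)=123921, T(11)=390673, T(12)=1231707, T(13)=3883275, T(14)=12243017, T(15)=38599273, T(16)=121694147, T(17)=383672147; answer 383672147
Step 2: B1 = 383672147; w = 27; cross terms: (-24*27 - -27*-27)=-1377, (-27*33 - -35*27)=54, (-35*-27 - -24*33)=1737; twice the area = |414| = 414; area = 207; boundary points = 3 + 2 + 1 = 6; strictly interior points = area - boundary/2 + 1 = 205; answer 205

205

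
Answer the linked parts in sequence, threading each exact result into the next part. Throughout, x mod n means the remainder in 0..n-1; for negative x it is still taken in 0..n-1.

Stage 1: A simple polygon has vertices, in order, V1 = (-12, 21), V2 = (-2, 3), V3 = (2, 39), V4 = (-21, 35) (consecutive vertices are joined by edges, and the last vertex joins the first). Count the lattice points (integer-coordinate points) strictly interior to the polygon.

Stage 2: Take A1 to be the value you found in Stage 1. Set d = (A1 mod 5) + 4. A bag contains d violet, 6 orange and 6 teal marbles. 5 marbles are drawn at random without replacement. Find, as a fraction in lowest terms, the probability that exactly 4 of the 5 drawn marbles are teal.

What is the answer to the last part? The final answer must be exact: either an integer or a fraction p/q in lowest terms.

Stage 1: cross terms: (-12*3 - -2*21)=6, (-2*39 - 2*3)=-84, (2*35 - -21*39)=889, (-21*21 - -12*35)=-21; twice the area = |790| = 790; area = 395; boundary points = 2 + 4 + 1 + 1 = 8; strictly interior points = area - boundary/2 + 1 = 392; answer 392
Stage 2: A1 = 392; d = 6; total draws C(18,5) = 8568; favorable C(6,4)*C(12,1) = 180; P = 5/238; answer 5/238

5/238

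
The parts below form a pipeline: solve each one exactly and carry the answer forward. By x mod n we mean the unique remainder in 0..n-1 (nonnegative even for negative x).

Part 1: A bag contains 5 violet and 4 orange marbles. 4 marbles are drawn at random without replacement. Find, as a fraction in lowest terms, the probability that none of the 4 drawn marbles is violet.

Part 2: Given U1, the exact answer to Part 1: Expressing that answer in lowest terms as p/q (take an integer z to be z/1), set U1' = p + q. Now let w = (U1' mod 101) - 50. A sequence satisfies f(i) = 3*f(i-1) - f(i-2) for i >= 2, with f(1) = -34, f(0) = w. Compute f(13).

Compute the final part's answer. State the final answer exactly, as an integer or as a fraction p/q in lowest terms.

-3014530

Part 1: total draws C(9,4) = 126; favorable C(4,4) = 1; P = 1/126; answer 1/126
Part 2: U1 = 1/126; threaded value p + q = 127; w = -24; f(2) = 3*(-34) - 1*(-24) = -78; iterating: f(2)=-78, f(3)=-200, f(4)=-522, f(5)=-1366, f(6)=-3576, f(7)=-9362, f(8)=-24510, f(9)=-64168, f(10)=-167994, f(11)=-439814, f(12)=-1151448, f(13)=-3014530; answer -3014530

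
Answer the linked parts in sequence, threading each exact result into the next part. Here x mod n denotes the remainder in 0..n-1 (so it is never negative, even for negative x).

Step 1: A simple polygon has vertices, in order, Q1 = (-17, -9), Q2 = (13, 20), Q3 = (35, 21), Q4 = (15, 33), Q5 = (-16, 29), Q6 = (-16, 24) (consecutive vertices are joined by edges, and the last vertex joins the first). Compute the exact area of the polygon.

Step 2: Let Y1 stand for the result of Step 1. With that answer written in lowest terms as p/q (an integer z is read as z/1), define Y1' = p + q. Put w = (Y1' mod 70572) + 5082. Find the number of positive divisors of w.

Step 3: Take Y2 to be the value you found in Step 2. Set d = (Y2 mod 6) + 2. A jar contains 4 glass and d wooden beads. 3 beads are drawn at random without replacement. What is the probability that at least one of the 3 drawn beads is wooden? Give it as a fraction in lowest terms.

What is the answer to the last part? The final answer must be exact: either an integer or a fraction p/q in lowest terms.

13/14

Step 1: cross terms: (-17*20 - 13*-9)=-223, (13*21 - 35*20)=-427, (35*33 - 15*21)=840, (15*29 - -16*33)=963, (-16*24 - -16*29)=80, (-16*-9 - -17*24)=552; twice the area = |1785| = 1785; area = 1785/2; answer 1785/2
Step 2: Y1 = 1785/2; threaded value p + q = 1787; w = 6869; 6869 is prime, so its only divisors are 1 and 6869; count = 2; answer 2
Step 3: Y2 = 2; d = 4; total draws C(8,3) = 56; complement C(4,3) = 4; favorable 56 - 4 = 52; P = 13/14; answer 13/14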